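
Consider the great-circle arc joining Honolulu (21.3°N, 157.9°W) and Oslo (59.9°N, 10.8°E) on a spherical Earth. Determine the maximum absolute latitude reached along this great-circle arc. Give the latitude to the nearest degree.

The great circle lies in the plane with unit normal n̂ = (p₁ × p₂)/|p₁ × p₂|.
Here n̂_z ≈ +0.093; the vertex latitude is φ_max = arccos|n̂_z| ≈ 84.7°.
Check via Clairaut: cos φ_max = |cos φ₁| · sin C = cos(21.3°)·sin(5.7°) ≈ 0.093, again giving ≈ 84.7°.

≈ 85°N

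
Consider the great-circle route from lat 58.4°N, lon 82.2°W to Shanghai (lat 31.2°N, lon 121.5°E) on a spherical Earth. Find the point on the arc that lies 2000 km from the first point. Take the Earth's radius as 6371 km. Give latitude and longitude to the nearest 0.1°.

From cos δ = sin φ₁ sin φ₂ + cos φ₁ cos φ₂ cos Δλ, the central angle is δ ≈ 1.540 rad (88.2°). The total great-circle distance is δ·R ≈ 1.540 × 6371 ≈ 9811 km, so the target fraction is f = 2000/9811 ≈ 0.204.
Interpolate at f ≈ 0.204 with slerp weights a = sin((1−f)δ)/sin δ ≈ 0.942, b = sin(fδ)/sin δ ≈ 0.309.
p = a·p₁ + b·p₂ ≈ (-0.071, -0.264, 0.962); φ = arcsin(p_z) ≈ 74.16°, λ = atan2(p_y, p_x) ≈ -105.10°.

≈ lat 74.2°N, lon 105.1°W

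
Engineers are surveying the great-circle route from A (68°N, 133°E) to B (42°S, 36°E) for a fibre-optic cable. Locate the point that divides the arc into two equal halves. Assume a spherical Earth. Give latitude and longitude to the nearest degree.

≈ (18°N, 64°E)

Convert each endpoint to a unit vector on the sphere (x = cos φ cos λ, y = cos φ sin λ, z = sin φ).
The central angle between the endpoints is δ = arccos(p₁·p₂) ≈ 2.284 rad (130.9°).
Interpolate at f = 1/2 with slerp weights a = sin((1−f)δ)/sin δ ≈ 1.203, b = sin(fδ)/sin δ ≈ 1.203.
p = a·p₁ + b·p₂ ≈ (0.416, 0.855, 0.310); φ = arcsin(p_z) ≈ 18.08°, λ = atan2(p_y, p_x) ≈ 64.06°.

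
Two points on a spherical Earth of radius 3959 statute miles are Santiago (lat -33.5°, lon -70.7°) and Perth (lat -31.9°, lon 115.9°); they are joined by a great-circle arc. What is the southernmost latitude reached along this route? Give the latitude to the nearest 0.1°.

≈ -84.9°

The great circle lies in the plane with unit normal n̂ = (p₁ × p₂)/|p₁ × p₂|.
Here n̂_z ≈ -0.089; the vertex latitude is φ_max = arccos|n̂_z| ≈ 84.9°.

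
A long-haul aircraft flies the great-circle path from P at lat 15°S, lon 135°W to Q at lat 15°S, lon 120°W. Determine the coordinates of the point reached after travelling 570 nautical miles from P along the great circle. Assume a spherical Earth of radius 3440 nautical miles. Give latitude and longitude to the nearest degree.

Write both endpoints as unit vectors p₁, p₂ with components (cos φ cos λ, cos φ sin λ, sin φ).
The central angle between the endpoints is δ = arccos(p₁·p₂) ≈ 0.253 rad (14.5°). The total great-circle distance is δ·R ≈ 0.253 × 3440 ≈ 870 nmi, so the target fraction is f = 570/870 ≈ 0.655.
Interpolate at f ≈ 0.655 with slerp weights a = sin((1−f)δ)/sin δ ≈ 0.348, b = sin(fδ)/sin δ ≈ 0.659.
p = a·p₁ + b·p₂ ≈ (-0.556, -0.789, -0.261); φ = arcsin(p_z) ≈ -15.11°, λ = atan2(p_y, p_x) ≈ -125.17°.

≈ lat 15°S, lon 125°W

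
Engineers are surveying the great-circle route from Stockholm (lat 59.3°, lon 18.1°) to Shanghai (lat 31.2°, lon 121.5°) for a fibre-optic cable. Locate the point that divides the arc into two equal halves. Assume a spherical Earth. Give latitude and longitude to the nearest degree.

Write both endpoints as unit vectors p₁, p₂ with components (cos φ cos λ, cos φ sin λ, sin φ).
The central angle between the endpoints is δ = arccos(p₁·p₂) ≈ 1.219 rad (69.9°).
Interpolate at f = 1/2 with slerp weights a = sin((1−f)δ)/sin δ ≈ 0.610, b = sin(fδ)/sin δ ≈ 0.610.
p = a·p₁ + b·p₂ ≈ (0.023, 0.542, 0.840); φ = arcsin(p_z) ≈ 57.18°, λ = atan2(p_y, p_x) ≈ 87.53°.

≈ lat 57°, lon 88°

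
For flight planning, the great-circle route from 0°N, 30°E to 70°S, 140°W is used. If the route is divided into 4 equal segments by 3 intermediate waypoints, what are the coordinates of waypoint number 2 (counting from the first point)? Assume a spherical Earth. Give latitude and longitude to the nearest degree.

The haversine formula gives a central angle δ ≈ 1.914 rad (109.7°) between the endpoints.
Interpolate at f = 2/4 with slerp weights a = sin((1−f)δ)/sin δ ≈ 0.868, b = sin(fδ)/sin δ ≈ 0.868.
p = a·p₁ + b·p₂ ≈ (0.524, 0.243, -0.816); φ = arcsin(p_z) ≈ -54.68°, λ = atan2(p_y, p_x) ≈ 24.88°.

≈ 55°S, 25°E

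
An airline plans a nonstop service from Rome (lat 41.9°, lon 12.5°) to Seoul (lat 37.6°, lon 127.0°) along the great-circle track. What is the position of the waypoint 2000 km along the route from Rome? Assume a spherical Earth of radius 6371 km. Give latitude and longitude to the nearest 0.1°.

Convert each endpoint to a unit vector on the sphere (x = cos φ cos λ, y = cos φ sin λ, z = sin φ).
The central angle between the endpoints is δ = arccos(p₁·p₂) ≈ 1.407 rad (80.6°). The total great-circle distance is δ·R ≈ 1.407 × 6371 ≈ 8965 km, so the target fraction is f = 2000/8965 ≈ 0.223.
Interpolate at f ≈ 0.223 with slerp weights a = sin((1−f)δ)/sin δ ≈ 0.900, b = sin(fδ)/sin δ ≈ 0.313.
p = a·p₁ + b·p₂ ≈ (0.505, 0.343, 0.792); φ = arcsin(p_z) ≈ 52.38°, λ = atan2(p_y, p_x) ≈ 34.19°.

≈ lat 52.4°, lon 34.2°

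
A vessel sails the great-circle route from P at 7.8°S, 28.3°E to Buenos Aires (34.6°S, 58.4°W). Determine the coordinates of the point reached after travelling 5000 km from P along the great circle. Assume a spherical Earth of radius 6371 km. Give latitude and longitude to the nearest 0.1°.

Write both endpoints as unit vectors p₁, p₂ with components (cos φ cos λ, cos φ sin λ, sin φ).
The central angle between the endpoints is δ = arccos(p₁·p₂) ≈ 1.446 rad (82.9°). The total great-circle distance is δ·R ≈ 1.446 × 6371 ≈ 9215 km, so the target fraction is f = 5000/9215 ≈ 0.543.
Interpolate at f ≈ 0.543 with slerp weights a = sin((1−f)δ)/sin δ ≈ 0.619, b = sin(fδ)/sin δ ≈ 0.712.
p = a·p₁ + b·p₂ ≈ (0.847, -0.208, -0.488); φ = arcsin(p_z) ≈ -29.24°, λ = atan2(p_y, p_x) ≈ -13.82°.

≈ 29.2°S, 13.8°W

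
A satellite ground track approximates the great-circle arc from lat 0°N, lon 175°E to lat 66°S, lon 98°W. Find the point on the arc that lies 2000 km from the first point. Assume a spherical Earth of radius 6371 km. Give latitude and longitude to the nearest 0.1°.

The haversine formula gives a central angle δ ≈ 1.550 rad (88.8°) between the endpoints. The total great-circle distance is δ·R ≈ 1.550 × 6371 ≈ 9872 km, so the target fraction is f = 2000/9872 ≈ 0.203.
Interpolate at f ≈ 0.203 with slerp weights a = sin((1−f)δ)/sin δ ≈ 0.945, b = sin(fδ)/sin δ ≈ 0.309.
p = a·p₁ + b·p₂ ≈ (-0.958, -0.042, -0.282); φ = arcsin(p_z) ≈ -16.39°, λ = atan2(p_y, p_x) ≈ -177.49°.

≈ lat 16.4°S, lon 177.5°W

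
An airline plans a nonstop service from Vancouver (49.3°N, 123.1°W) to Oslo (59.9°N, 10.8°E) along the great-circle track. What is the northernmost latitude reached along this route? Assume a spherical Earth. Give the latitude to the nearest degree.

≈ 75°N

The great circle lies in the plane with unit normal n̂ = (p₁ × p₂)/|p₁ × p₂|.
Here n̂_z ≈ +0.261; the vertex latitude is φ_max = arccos|n̂_z| ≈ 74.9°.
Check via Clairaut: cos φ_max = |cos φ₁| · sin C = cos(49.3°)·sin(23.6°) ≈ 0.261, again giving ≈ 74.9°.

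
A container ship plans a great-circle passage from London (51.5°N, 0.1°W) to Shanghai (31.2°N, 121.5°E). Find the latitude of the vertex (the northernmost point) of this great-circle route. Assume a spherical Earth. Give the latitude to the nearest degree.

The great circle lies in the plane with unit normal n̂ = (p₁ × p₂)/|p₁ × p₂|.
Here n̂_z ≈ +0.457; the vertex latitude is φ_max = arccos|n̂_z| ≈ 62.8°.
Check via Clairaut: cos φ_max = |cos φ₁| · sin C = cos(51.5°)·sin(47.3°) ≈ 0.457, again giving ≈ 62.8°.

≈ 63°N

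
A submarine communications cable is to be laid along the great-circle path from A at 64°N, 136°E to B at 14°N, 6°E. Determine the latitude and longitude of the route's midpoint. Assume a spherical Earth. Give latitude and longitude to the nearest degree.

≈ 56°N, 32°E

Convert each endpoint to a unit vector on the sphere (x = cos φ cos λ, y = cos φ sin λ, z = sin φ).
The central angle between the endpoints is δ = arccos(p₁·p₂) ≈ 1.627 rad (93.2°).
Interpolate at f = 1/2 with slerp weights a = sin((1−f)δ)/sin δ ≈ 0.728, b = sin(fδ)/sin δ ≈ 0.728.
p = a·p₁ + b·p₂ ≈ (0.473, 0.295, 0.830); φ = arcsin(p_z) ≈ 56.12°, λ = atan2(p_y, p_x) ≈ 32.00°.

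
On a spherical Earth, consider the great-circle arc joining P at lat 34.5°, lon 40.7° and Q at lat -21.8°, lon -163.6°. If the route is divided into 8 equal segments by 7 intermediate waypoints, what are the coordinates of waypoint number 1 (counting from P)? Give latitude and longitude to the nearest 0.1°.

≈ lat 40.3°, lon 64.1°

Convert each endpoint to a unit vector on the sphere (x = cos φ cos λ, y = cos φ sin λ, z = sin φ).
The central angle between the endpoints is δ = arccos(p₁·p₂) ≈ 2.709 rad (155.2°).
Interpolate at f = 1/8 with slerp weights a = sin((1−f)δ)/sin δ ≈ 1.662, b = sin(fδ)/sin δ ≈ 0.792.
p = a·p₁ + b·p₂ ≈ (0.333, 0.686, 0.647); φ = arcsin(p_z) ≈ 40.34°, λ = atan2(p_y, p_x) ≈ 64.08°.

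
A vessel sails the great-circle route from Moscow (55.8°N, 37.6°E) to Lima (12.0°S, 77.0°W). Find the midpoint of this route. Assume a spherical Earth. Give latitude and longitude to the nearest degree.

≈ 34°N, 43°W

Convert each endpoint to a unit vector on the sphere (x = cos φ cos λ, y = cos φ sin λ, z = sin φ).
The central angle between the endpoints is δ = arccos(p₁·p₂) ≈ 1.983 rad (113.6°).
Interpolate at f = 1/2 with slerp weights a = sin((1−f)δ)/sin δ ≈ 0.914, b = sin(fδ)/sin δ ≈ 0.914.
p = a·p₁ + b·p₂ ≈ (0.608, -0.557, 0.566); φ = arcsin(p_z) ≈ 34.44°, λ = atan2(p_y, p_x) ≈ -42.52°.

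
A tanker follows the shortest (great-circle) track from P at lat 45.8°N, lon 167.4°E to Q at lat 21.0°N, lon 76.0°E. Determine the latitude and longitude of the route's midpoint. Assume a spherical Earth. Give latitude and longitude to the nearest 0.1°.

≈ lat 43.0°N, lon 113.2°E

Write both endpoints as unit vectors p₁, p₂ with components (cos φ cos λ, cos φ sin λ, sin φ).
The central angle between the endpoints is δ = arccos(p₁·p₂) ≈ 1.327 rad (76.1°).
Interpolate at f = 1/2 with slerp weights a = sin((1−f)δ)/sin δ ≈ 0.635, b = sin(fδ)/sin δ ≈ 0.635.
p = a·p₁ + b·p₂ ≈ (-0.289, 0.672, 0.683); φ = arcsin(p_z) ≈ 43.04°, λ = atan2(p_y, p_x) ≈ 113.25°.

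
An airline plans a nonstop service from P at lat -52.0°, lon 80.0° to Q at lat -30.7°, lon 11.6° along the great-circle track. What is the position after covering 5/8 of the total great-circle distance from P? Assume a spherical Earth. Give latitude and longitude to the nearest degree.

≈ lat -43°, lon 31°

Convert each endpoint to a unit vector on the sphere (x = cos φ cos λ, y = cos φ sin λ, z = sin φ).
The central angle between the endpoints is δ = arccos(p₁·p₂) ≈ 0.931 rad (53.3°).
Interpolate at f = 5/8 with slerp weights a = sin((1−f)δ)/sin δ ≈ 0.426, b = sin(fδ)/sin δ ≈ 0.685.
p = a·p₁ + b·p₂ ≈ (0.623, 0.377, -0.686); φ = arcsin(p_z) ≈ -43.29°, λ = atan2(p_y, p_x) ≈ 31.19°.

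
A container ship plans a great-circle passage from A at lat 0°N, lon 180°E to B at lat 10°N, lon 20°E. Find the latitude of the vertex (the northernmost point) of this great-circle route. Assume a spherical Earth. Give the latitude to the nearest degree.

The great circle lies in the plane with unit normal n̂ = (p₁ × p₂)/|p₁ × p₂|.
Here n̂_z ≈ -0.889; the vertex latitude is φ_max = arccos|n̂_z| ≈ 27.3°.

≈ 27°N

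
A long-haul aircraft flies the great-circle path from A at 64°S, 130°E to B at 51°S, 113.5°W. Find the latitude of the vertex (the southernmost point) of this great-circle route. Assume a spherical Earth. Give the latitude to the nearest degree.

≈ 72°S

The great circle lies in the plane with unit normal n̂ = (p₁ × p₂)/|p₁ × p₂|.
Here n̂_z ≈ +0.302; the vertex latitude is φ_max = arccos|n̂_z| ≈ 72.4°.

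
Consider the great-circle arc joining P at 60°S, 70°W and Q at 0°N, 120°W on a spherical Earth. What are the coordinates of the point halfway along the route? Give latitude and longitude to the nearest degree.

≈ 32°S, 104°W

Write both endpoints as unit vectors p₁, p₂ with components (cos φ cos λ, cos φ sin λ, sin φ).
The central angle between the endpoints is δ = arccos(p₁·p₂) ≈ 1.244 rad (71.3°).
Interpolate at f = 1/2 with slerp weights a = sin((1−f)δ)/sin δ ≈ 0.615, b = sin(fδ)/sin δ ≈ 0.615.
p = a·p₁ + b·p₂ ≈ (-0.202, -0.822, -0.533); φ = arcsin(p_z) ≈ -32.19°, λ = atan2(p_y, p_x) ≈ -103.84°.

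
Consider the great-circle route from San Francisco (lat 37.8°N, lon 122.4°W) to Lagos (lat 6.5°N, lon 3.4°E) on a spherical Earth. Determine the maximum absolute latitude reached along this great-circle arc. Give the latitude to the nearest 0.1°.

≈ 46.3°N

The great circle lies in the plane with unit normal n̂ = (p₁ × p₂)/|p₁ × p₂|.
Here n̂_z ≈ +0.691; the vertex latitude is φ_max = arccos|n̂_z| ≈ 46.3°.
Check via Clairaut: cos φ_max = |cos φ₁| · sin C = cos(37.8°)·sin(61.1°) ≈ 0.691, again giving ≈ 46.3°.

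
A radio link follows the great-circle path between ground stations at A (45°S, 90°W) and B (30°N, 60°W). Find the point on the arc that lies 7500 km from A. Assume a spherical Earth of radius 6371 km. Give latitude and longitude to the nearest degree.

Write both endpoints as unit vectors p₁, p₂ with components (cos φ cos λ, cos φ sin λ, sin φ).
The central angle between the endpoints is δ = arccos(p₁·p₂) ≈ 1.393 rad (79.8°). The total great-circle distance is δ·R ≈ 1.393 × 6371 ≈ 8875 km, so the target fraction is f = 7500/8875 ≈ 0.845.
Interpolate at f ≈ 0.845 with slerp weights a = sin((1−f)δ)/sin δ ≈ 0.218, b = sin(fδ)/sin δ ≈ 0.938.
p = a·p₁ + b·p₂ ≈ (0.406, -0.858, 0.315); φ = arcsin(p_z) ≈ 18.38°, λ = atan2(p_y, p_x) ≈ -64.65°.

≈ (18°N, 65°W)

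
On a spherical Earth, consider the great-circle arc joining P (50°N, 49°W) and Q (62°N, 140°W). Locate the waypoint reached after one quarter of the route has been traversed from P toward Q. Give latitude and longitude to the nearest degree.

≈ (58°N, 64°W)

Write both endpoints as unit vectors p₁, p₂ with components (cos φ cos λ, cos φ sin λ, sin φ).
The central angle between the endpoints is δ = arccos(p₁·p₂) ≈ 0.835 rad (47.8°).
Interpolate at f = 1/4 with slerp weights a = sin((1−f)δ)/sin δ ≈ 0.791, b = sin(fδ)/sin δ ≈ 0.280.
p = a·p₁ + b·p₂ ≈ (0.233, -0.468, 0.853); φ = arcsin(p_z) ≈ 58.49°, λ = atan2(p_y, p_x) ≈ -63.54°.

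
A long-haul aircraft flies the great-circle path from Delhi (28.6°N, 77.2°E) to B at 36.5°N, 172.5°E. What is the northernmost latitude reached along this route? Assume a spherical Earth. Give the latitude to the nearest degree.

≈ 44°N

The great circle lies in the plane with unit normal n̂ = (p₁ × p₂)/|p₁ × p₂|.
Here n̂_z ≈ +0.720; the vertex latitude is φ_max = arccos|n̂_z| ≈ 43.9°.
Check via Clairaut: cos φ_max = |cos φ₁| · sin C = cos(28.6°)·sin(55.1°) ≈ 0.720, again giving ≈ 43.9°.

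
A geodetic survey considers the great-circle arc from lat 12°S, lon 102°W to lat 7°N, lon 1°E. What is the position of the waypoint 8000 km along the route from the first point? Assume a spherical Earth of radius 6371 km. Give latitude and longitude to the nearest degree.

The haversine formula gives a central angle δ ≈ 1.817 rad (104.1°) between the endpoints. The total great-circle distance is δ·R ≈ 1.817 × 6371 ≈ 11576 km, so the target fraction is f = 8000/11576 ≈ 0.691.
Interpolate at f ≈ 0.691 with slerp weights a = sin((1−f)δ)/sin δ ≈ 0.549, b = sin(fδ)/sin δ ≈ 0.980.
p = a·p₁ + b·p₂ ≈ (0.861, -0.508, 0.005); φ = arcsin(p_z) ≈ 0.31°, λ = atan2(p_y, p_x) ≈ -30.54°.

≈ lat 0°N, lon 31°W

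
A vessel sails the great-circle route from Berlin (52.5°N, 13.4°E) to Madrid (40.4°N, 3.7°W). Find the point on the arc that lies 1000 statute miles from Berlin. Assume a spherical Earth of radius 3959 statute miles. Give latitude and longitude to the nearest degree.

Convert each endpoint to a unit vector on the sphere (x = cos φ cos λ, y = cos φ sin λ, z = sin φ).
The central angle between the endpoints is δ = arccos(p₁·p₂) ≈ 0.293 rad (16.8°). The total great-circle distance is δ·R ≈ 0.293 × 3959 ≈ 1161 mi, so the target fraction is f = 1000/1161 ≈ 0.861.
Interpolate at f ≈ 0.861 with slerp weights a = sin((1−f)δ)/sin δ ≈ 0.141, b = sin(fδ)/sin δ ≈ 0.864.
p = a·p₁ + b·p₂ ≈ (0.740, -0.023, 0.672); φ = arcsin(p_z) ≈ 42.22°, λ = atan2(p_y, p_x) ≈ -1.75°.

≈ 42°N, 2°W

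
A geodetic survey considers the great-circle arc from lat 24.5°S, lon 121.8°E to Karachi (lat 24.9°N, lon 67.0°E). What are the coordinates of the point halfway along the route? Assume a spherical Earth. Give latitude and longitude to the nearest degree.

≈ lat 0°N, lon 94°E

Convert each endpoint to a unit vector on the sphere (x = cos φ cos λ, y = cos φ sin λ, z = sin φ).
The central angle between the endpoints is δ = arccos(p₁·p₂) ≈ 1.265 rad (72.5°).
Interpolate at f = 1/2 with slerp weights a = sin((1−f)δ)/sin δ ≈ 0.620, b = sin(fδ)/sin δ ≈ 0.620.
p = a·p₁ + b·p₂ ≈ (-0.078, 0.997, 0.004); φ = arcsin(p_z) ≈ 0.23°, λ = atan2(p_y, p_x) ≈ 94.45°.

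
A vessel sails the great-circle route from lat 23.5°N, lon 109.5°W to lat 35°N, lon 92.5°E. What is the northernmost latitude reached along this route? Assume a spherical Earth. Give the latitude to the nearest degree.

The great circle lies in the plane with unit normal n̂ = (p₁ × p₂)/|p₁ × p₂|.
Here n̂_z ≈ -0.318; the vertex latitude is φ_max = arccos|n̂_z| ≈ 71.4°.
Check via Clairaut: cos φ_max = |cos φ₁| · sin C = cos(23.5°)·sin(20.3°) ≈ 0.318, again giving ≈ 71.4°.

≈ 71°N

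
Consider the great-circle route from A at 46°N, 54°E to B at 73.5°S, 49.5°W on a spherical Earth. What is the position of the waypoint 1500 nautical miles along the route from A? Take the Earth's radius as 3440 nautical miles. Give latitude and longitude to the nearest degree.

≈ 23°N, 43°E

Write both endpoints as unit vectors p₁, p₂ with components (cos φ cos λ, cos φ sin λ, sin φ).
The central angle between the endpoints is δ = arccos(p₁·p₂) ≈ 2.398 rad (137.4°). The total great-circle distance is δ·R ≈ 2.398 × 3440 ≈ 8248 nmi, so the target fraction is f = 1500/8248 ≈ 0.182.
Interpolate at f ≈ 0.182 with slerp weights a = sin((1−f)δ)/sin δ ≈ 1.365, b = sin(fδ)/sin δ ≈ 0.624.
p = a·p₁ + b·p₂ ≈ (0.673, 0.633, 0.384); φ = arcsin(p_z) ≈ 22.59°, λ = atan2(p_y, p_x) ≈ 43.25°.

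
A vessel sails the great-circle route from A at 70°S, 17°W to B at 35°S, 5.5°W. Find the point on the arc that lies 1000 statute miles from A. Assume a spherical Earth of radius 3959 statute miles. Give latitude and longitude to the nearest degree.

≈ 56°S, 10°W

Convert each endpoint to a unit vector on the sphere (x = cos φ cos λ, y = cos φ sin λ, z = sin φ).
The central angle between the endpoints is δ = arccos(p₁·p₂) ≈ 0.621 rad (35.6°). The total great-circle distance is δ·R ≈ 0.621 × 3959 ≈ 2457 mi, so the target fraction is f = 1000/2457 ≈ 0.407.
Interpolate at f ≈ 0.407 with slerp weights a = sin((1−f)δ)/sin δ ≈ 0.619, b = sin(fδ)/sin δ ≈ 0.430.
p = a·p₁ + b·p₂ ≈ (0.553, -0.096, -0.828); φ = arcsin(p_z) ≈ -55.88°, λ = atan2(p_y, p_x) ≈ -9.81°.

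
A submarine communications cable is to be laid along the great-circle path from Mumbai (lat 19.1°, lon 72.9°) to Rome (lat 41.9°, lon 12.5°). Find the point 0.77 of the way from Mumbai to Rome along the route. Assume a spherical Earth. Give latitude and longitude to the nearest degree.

Convert each endpoint to a unit vector on the sphere (x = cos φ cos λ, y = cos φ sin λ, z = sin φ).
The central angle between the endpoints is δ = arccos(p₁·p₂) ≈ 0.969 rad (55.5°).
Interpolate at f = 0.77 with slerp weights a = sin((1−f)δ)/sin δ ≈ 0.268, b = sin(fδ)/sin δ ≈ 0.823.
p = a·p₁ + b·p₂ ≈ (0.673, 0.375, 0.638); φ = arcsin(p_z) ≈ 39.62°, λ = atan2(p_y, p_x) ≈ 29.12°.

≈ lat 40°, lon 29°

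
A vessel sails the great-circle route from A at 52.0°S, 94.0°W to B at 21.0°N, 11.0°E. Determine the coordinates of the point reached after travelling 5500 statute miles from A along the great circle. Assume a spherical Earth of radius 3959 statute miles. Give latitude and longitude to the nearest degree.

Convert each endpoint to a unit vector on the sphere (x = cos φ cos λ, y = cos φ sin λ, z = sin φ).
The central angle between the endpoints is δ = arccos(p₁·p₂) ≈ 2.017 rad (115.5°). The total great-circle distance is δ·R ≈ 2.017 × 3959 ≈ 7984 mi, so the target fraction is f = 5500/7984 ≈ 0.689.
Interpolate at f ≈ 0.689 with slerp weights a = sin((1−f)δ)/sin δ ≈ 0.651, b = sin(fδ)/sin δ ≈ 1.090.
p = a·p₁ + b·p₂ ≈ (0.971, -0.205, -0.122); φ = arcsin(p_z) ≈ -7.01°, λ = atan2(p_y, p_x) ≈ -11.94°.

≈ 7°S, 12°W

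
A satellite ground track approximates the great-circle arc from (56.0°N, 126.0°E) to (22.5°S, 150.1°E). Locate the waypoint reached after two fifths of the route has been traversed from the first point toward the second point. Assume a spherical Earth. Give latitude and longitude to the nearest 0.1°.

≈ (25.0°N, 139.1°E)

Write both endpoints as unit vectors p₁, p₂ with components (cos φ cos λ, cos φ sin λ, sin φ).
The central angle between the endpoints is δ = arccos(p₁·p₂) ≈ 1.416 rad (81.1°).
Interpolate at f = 2/5 with slerp weights a = sin((1−f)δ)/sin δ ≈ 0.760, b = sin(fδ)/sin δ ≈ 0.543.
p = a·p₁ + b·p₂ ≈ (-0.685, 0.594, 0.422); φ = arcsin(p_z) ≈ 24.98°, λ = atan2(p_y, p_x) ≈ 139.06°.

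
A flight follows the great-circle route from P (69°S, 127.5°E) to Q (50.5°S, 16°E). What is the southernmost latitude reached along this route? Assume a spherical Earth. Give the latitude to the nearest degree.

≈ 74°S

The great circle lies in the plane with unit normal n̂ = (p₁ × p₂)/|p₁ × p₂|.
Here n̂_z ≈ -0.275; the vertex latitude is φ_max = arccos|n̂_z| ≈ 74.0°.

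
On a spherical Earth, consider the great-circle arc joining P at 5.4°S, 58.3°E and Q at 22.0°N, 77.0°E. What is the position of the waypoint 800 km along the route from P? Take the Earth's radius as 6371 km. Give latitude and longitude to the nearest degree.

From cos δ = sin φ₁ sin φ₂ + cos φ₁ cos φ₂ cos Δλ, the central angle is δ ≈ 0.575 rad (33.0°). The total great-circle distance is δ·R ≈ 0.575 × 6371 ≈ 3665 km, so the target fraction is f = 800/3665 ≈ 0.218.
Interpolate at f ≈ 0.218 with slerp weights a = sin((1−f)δ)/sin δ ≈ 0.799, b = sin(fδ)/sin δ ≈ 0.230.
p = a·p₁ + b·p₂ ≈ (0.466, 0.885, 0.011); φ = arcsin(p_z) ≈ 0.63°, λ = atan2(p_y, p_x) ≈ 62.22°.

≈ 1°N, 62°E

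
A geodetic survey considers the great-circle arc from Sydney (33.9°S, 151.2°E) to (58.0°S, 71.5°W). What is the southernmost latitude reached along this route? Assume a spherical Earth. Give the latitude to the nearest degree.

≈ 72°S

The great circle lies in the plane with unit normal n̂ = (p₁ × p₂)/|p₁ × p₂|.
Here n̂_z ≈ +0.302; the vertex latitude is φ_max = arccos|n̂_z| ≈ 72.4°.
Check via Clairaut: cos φ_max = |cos φ₁| · sin C = cos(33.9°)·sin(158.7°) ≈ 0.302, again giving ≈ 72.4°.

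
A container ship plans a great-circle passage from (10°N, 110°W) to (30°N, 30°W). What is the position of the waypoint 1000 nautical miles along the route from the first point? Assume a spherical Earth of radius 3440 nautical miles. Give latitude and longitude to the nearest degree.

≈ (18°N, 95°W)

From cos δ = sin φ₁ sin φ₂ + cos φ₁ cos φ₂ cos Δλ, the central angle is δ ≈ 1.334 rad (76.4°). The total great-circle distance is δ·R ≈ 1.334 × 3440 ≈ 4588 nmi, so the target fraction is f = 1000/4588 ≈ 0.218.
Interpolate at f ≈ 0.218 with slerp weights a = sin((1−f)δ)/sin δ ≈ 0.889, b = sin(fδ)/sin δ ≈ 0.295.
p = a·p₁ + b·p₂ ≈ (-0.078, -0.950, 0.302); φ = arcsin(p_z) ≈ 17.56°, λ = atan2(p_y, p_x) ≈ -94.71°.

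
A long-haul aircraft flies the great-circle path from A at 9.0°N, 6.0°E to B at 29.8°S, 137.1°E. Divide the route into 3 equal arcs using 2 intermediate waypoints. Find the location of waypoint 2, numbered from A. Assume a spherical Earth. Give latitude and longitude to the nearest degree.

≈ 30°S, 87°E

The haversine formula gives a central angle δ ≈ 2.267 rad (129.9°) between the endpoints.
Interpolate at f = 2/3 with slerp weights a = sin((1−f)δ)/sin δ ≈ 0.894, b = sin(fδ)/sin δ ≈ 1.301.
p = a·p₁ + b·p₂ ≈ (0.051, 0.861, -0.507); φ = arcsin(p_z) ≈ -30.44°, λ = atan2(p_y, p_x) ≈ 86.62°.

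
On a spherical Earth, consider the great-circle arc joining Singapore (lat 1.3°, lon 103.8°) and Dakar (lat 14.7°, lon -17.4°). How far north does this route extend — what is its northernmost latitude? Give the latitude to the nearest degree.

The great circle lies in the plane with unit normal n̂ = (p₁ × p₂)/|p₁ × p₂|.
Here n̂_z ≈ -0.952; the vertex latitude is φ_max = arccos|n̂_z| ≈ 17.8°.
Check via Clairaut: cos φ_max = |cos φ₁| · sin C = cos(1.3°)·sin(72.2°) ≈ 0.952, again giving ≈ 17.8°.

≈ 18°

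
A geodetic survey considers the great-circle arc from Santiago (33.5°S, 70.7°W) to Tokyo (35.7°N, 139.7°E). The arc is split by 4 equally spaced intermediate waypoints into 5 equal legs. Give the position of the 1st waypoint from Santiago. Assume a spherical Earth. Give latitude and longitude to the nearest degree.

≈ 22°S, 103°W

Write both endpoints as unit vectors p₁, p₂ with components (cos φ cos λ, cos φ sin λ, sin φ).
The central angle between the endpoints is δ = arccos(p₁·p₂) ≈ 2.705 rad (155.0°).
Interpolate at f = 1/5 with slerp weights a = sin((1−f)δ)/sin δ ≈ 1.961, b = sin(fδ)/sin δ ≈ 1.218.
p = a·p₁ + b·p₂ ≈ (-0.214, -0.903, -0.372); φ = arcsin(p_z) ≈ -21.81°, λ = atan2(p_y, p_x) ≈ -103.31°.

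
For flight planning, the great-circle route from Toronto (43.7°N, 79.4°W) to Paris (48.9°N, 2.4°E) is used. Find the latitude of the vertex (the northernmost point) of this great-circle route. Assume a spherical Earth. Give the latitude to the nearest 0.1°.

≈ 54.4°N

The great circle lies in the plane with unit normal n̂ = (p₁ × p₂)/|p₁ × p₂|.
Here n̂_z ≈ +0.582; the vertex latitude is φ_max = arccos|n̂_z| ≈ 54.4°.
Check via Clairaut: cos φ_max = |cos φ₁| · sin C = cos(43.7°)·sin(53.6°) ≈ 0.582, again giving ≈ 54.4°.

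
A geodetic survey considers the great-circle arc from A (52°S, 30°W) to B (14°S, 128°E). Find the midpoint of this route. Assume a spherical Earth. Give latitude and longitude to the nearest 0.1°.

≈ (65.9°S, 98.0°E)

From cos δ = sin φ₁ sin φ₂ + cos φ₁ cos φ₂ cos Δλ, the central angle is δ ≈ 1.943 rad (111.3°).
Interpolate at f = 1/2 with slerp weights a = sin((1−f)δ)/sin δ ≈ 0.886, b = sin(fδ)/sin δ ≈ 0.886.
p = a·p₁ + b·p₂ ≈ (-0.057, 0.405, -0.913); φ = arcsin(p_z) ≈ -65.87°, λ = atan2(p_y, p_x) ≈ 98.00°.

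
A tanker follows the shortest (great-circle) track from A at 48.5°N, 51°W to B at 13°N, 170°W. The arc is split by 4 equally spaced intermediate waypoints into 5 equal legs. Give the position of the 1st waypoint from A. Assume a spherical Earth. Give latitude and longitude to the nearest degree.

Convert each endpoint to a unit vector on the sphere (x = cos φ cos λ, y = cos φ sin λ, z = sin φ).
The central angle between the endpoints is δ = arccos(p₁·p₂) ≈ 1.716 rad (98.3°).
Interpolate at f = 1/5 with slerp weights a = sin((1−f)δ)/sin δ ≈ 0.991, b = sin(fδ)/sin δ ≈ 0.340.
p = a·p₁ + b·p₂ ≈ (0.087, -0.568, 0.819); φ = arcsin(p_z) ≈ 54.94°, λ = atan2(p_y, p_x) ≈ -81.30°.

≈ 55°N, 81°W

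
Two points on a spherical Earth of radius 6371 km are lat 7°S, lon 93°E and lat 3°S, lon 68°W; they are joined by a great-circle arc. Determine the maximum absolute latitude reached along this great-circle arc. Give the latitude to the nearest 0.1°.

≈ 28.0°S

The great circle lies in the plane with unit normal n̂ = (p₁ × p₂)/|p₁ × p₂|.
Here n̂_z ≈ -0.883; the vertex latitude is φ_max = arccos|n̂_z| ≈ 28.0°.
Check via Clairaut: cos φ_max = |cos φ₁| · sin C = cos(7.0°)·sin(117.2°) ≈ 0.883, again giving ≈ 28.0°.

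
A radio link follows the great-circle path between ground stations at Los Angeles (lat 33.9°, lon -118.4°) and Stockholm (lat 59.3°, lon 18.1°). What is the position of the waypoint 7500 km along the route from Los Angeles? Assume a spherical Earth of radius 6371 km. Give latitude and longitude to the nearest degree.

Convert each endpoint to a unit vector on the sphere (x = cos φ cos λ, y = cos φ sin λ, z = sin φ).
The central angle between the endpoints is δ = arccos(p₁·p₂) ≈ 1.398 rad (80.1°). The total great-circle distance is δ·R ≈ 1.398 × 6371 ≈ 8905 km, so the target fraction is f = 7500/8905 ≈ 0.842.
Interpolate at f ≈ 0.842 with slerp weights a = sin((1−f)δ)/sin δ ≈ 0.222, b = sin(fδ)/sin δ ≈ 0.938.
p = a·p₁ + b·p₂ ≈ (0.367, -0.013, 0.930); φ = arcsin(p_z) ≈ 68.44°, λ = atan2(p_y, p_x) ≈ -2.09°.

≈ lat 68°, lon -2°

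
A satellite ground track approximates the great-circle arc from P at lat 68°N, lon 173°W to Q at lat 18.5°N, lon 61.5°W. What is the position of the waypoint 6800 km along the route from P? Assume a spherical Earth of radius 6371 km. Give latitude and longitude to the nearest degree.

Write both endpoints as unit vectors p₁, p₂ with components (cos φ cos λ, cos φ sin λ, sin φ).
The central angle between the endpoints is δ = arccos(p₁·p₂) ≈ 1.406 rad (80.6°). The total great-circle distance is δ·R ≈ 1.406 × 6371 ≈ 8958 km, so the target fraction is f = 6800/8958 ≈ 0.759.
Interpolate at f ≈ 0.759 with slerp weights a = sin((1−f)δ)/sin δ ≈ 0.337, b = sin(fδ)/sin δ ≈ 0.888.
p = a·p₁ + b·p₂ ≈ (0.277, -0.755, 0.594); φ = arcsin(p_z) ≈ 36.45°, λ = atan2(p_y, p_x) ≈ -69.89°.

≈ lat 36°N, lon 70°W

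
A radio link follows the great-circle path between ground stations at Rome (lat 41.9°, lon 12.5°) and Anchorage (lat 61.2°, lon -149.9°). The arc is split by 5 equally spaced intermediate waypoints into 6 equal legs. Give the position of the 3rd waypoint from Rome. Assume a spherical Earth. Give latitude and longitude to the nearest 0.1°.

Write both endpoints as unit vectors p₁, p₂ with components (cos φ cos λ, cos φ sin λ, sin φ).
The central angle between the endpoints is δ = arccos(p₁·p₂) ≈ 1.325 rad (75.9°).
Interpolate at f = 3/6 with slerp weights a = sin((1−f)δ)/sin δ ≈ 0.634, b = sin(fδ)/sin δ ≈ 0.634.
p = a·p₁ + b·p₂ ≈ (0.197, -0.051, 0.979); φ = arcsin(p_z) ≈ 78.29°, λ = atan2(p_y, p_x) ≈ -14.56°.

≈ lat 78.3°, lon -14.6°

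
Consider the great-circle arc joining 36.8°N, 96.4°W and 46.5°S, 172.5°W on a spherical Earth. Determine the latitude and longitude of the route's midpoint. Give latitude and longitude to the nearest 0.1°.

≈ 6.1°S, 131.1°W

The haversine formula gives a central angle δ ≈ 1.878 rad (107.6°) between the endpoints.
Interpolate at f = 1/2 with slerp weights a = sin((1−f)δ)/sin δ ≈ 0.846, b = sin(fδ)/sin δ ≈ 0.846.
p = a·p₁ + b·p₂ ≈ (-0.653, -0.750, -0.107); φ = arcsin(p_z) ≈ -6.14°, λ = atan2(p_y, p_x) ≈ -131.07°.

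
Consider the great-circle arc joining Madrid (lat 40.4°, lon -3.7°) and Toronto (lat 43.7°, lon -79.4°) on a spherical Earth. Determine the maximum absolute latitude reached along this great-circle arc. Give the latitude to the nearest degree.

≈ 49°

The great circle lies in the plane with unit normal n̂ = (p₁ × p₂)/|p₁ × p₂|.
Here n̂_z ≈ -0.657; the vertex latitude is φ_max = arccos|n̂_z| ≈ 48.9°.
Check via Clairaut: cos φ_max = |cos φ₁| · sin C = cos(40.4°)·sin(59.6°) ≈ 0.657, again giving ≈ 48.9°.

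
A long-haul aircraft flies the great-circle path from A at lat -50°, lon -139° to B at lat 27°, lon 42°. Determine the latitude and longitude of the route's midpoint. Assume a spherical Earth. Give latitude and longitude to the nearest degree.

Write both endpoints as unit vectors p₁, p₂ with components (cos φ cos λ, cos φ sin λ, sin φ).
The central angle between the endpoints is δ = arccos(p₁·p₂) ≈ 2.740 rad (157.0°).
Interpolate at f = 1/2 with slerp weights a = sin((1−f)δ)/sin δ ≈ 2.507, b = sin(fδ)/sin δ ≈ 2.507.
p = a·p₁ + b·p₂ ≈ (0.444, 0.437, -0.782); φ = arcsin(p_z) ≈ -51.46°, λ = atan2(p_y, p_x) ≈ 44.59°.

≈ lat -51°, lon 45°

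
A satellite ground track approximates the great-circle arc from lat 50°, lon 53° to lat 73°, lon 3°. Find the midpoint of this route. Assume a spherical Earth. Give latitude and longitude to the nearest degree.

Convert each endpoint to a unit vector on the sphere (x = cos φ cos λ, y = cos φ sin λ, z = sin φ).
The central angle between the endpoints is δ = arccos(p₁·p₂) ≈ 0.548 rad (31.4°).
Interpolate at f = 1/2 with slerp weights a = sin((1−f)δ)/sin δ ≈ 0.519, b = sin(fδ)/sin δ ≈ 0.519.
p = a·p₁ + b·p₂ ≈ (0.353, 0.275, 0.895); φ = arcsin(p_z) ≈ 63.46°, λ = atan2(p_y, p_x) ≈ 37.91°.

≈ lat 63°, lon 38°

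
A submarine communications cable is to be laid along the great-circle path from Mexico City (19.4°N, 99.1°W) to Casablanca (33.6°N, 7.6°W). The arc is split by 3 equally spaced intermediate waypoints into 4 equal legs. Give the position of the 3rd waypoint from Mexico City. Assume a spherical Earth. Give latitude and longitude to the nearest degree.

The haversine formula gives a central angle δ ≈ 1.407 rad (80.6°) between the endpoints.
Interpolate at f = 3/4 with slerp weights a = sin((1−f)δ)/sin δ ≈ 0.349, b = sin(fδ)/sin δ ≈ 0.882.
p = a·p₁ + b·p₂ ≈ (0.676, -0.422, 0.604); φ = arcsin(p_z) ≈ 37.15°, λ = atan2(p_y, p_x) ≈ -32.00°.

≈ 37°N, 32°W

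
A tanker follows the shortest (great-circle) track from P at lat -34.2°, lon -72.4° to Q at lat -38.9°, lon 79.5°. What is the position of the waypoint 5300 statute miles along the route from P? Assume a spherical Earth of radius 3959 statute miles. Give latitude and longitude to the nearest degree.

Write both endpoints as unit vectors p₁, p₂ with components (cos φ cos λ, cos φ sin λ, sin φ).
The central angle between the endpoints is δ = arccos(p₁·p₂) ≈ 1.787 rad (102.4°). The total great-circle distance is δ·R ≈ 1.787 × 3959 ≈ 7076 mi, so the target fraction is f = 5300/7076 ≈ 0.749.
Interpolate at f ≈ 0.749 with slerp weights a = sin((1−f)δ)/sin δ ≈ 0.444, b = sin(fδ)/sin δ ≈ 0.996.
p = a·p₁ + b·p₂ ≈ (0.252, 0.412, -0.875); φ = arcsin(p_z) ≈ -61.09°, λ = atan2(p_y, p_x) ≈ 58.54°.

≈ lat -61°, lon 59°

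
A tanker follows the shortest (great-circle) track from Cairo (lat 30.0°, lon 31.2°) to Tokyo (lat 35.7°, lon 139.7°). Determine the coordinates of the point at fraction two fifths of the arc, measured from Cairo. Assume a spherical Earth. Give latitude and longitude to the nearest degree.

Convert each endpoint to a unit vector on the sphere (x = cos φ cos λ, y = cos φ sin λ, z = sin φ).
The central angle between the endpoints is δ = arccos(p₁·p₂) ≈ 1.502 rad (86.1°).
Interpolate at f = 2/5 with slerp weights a = sin((1−f)δ)/sin δ ≈ 0.786, b = sin(fδ)/sin δ ≈ 0.567.
p = a·p₁ + b·p₂ ≈ (0.231, 0.650, 0.724); φ = arcsin(p_z) ≈ 46.36°, λ = atan2(p_y, p_x) ≈ 70.42°.

≈ lat 46°, lon 70°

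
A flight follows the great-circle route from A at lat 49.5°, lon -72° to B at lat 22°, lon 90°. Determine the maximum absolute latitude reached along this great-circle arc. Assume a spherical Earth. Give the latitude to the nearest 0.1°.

The great circle lies in the plane with unit normal n̂ = (p₁ × p₂)/|p₁ × p₂|.
Here n̂_z ≈ +0.194; the vertex latitude is φ_max = arccos|n̂_z| ≈ 78.8°.
Check via Clairaut: cos φ_max = |cos φ₁| · sin C = cos(49.5°)·sin(17.4°) ≈ 0.194, again giving ≈ 78.8°.

≈ 78.8°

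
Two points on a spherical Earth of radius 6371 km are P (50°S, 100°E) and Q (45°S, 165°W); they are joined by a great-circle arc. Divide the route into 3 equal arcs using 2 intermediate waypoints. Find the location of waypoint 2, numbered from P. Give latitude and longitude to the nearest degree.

From cos δ = sin φ₁ sin φ₂ + cos φ₁ cos φ₂ cos Δλ, the central angle is δ ≈ 1.045 rad (59.9°).
Interpolate at f = 2/3 with slerp weights a = sin((1−f)δ)/sin δ ≈ 0.395, b = sin(fδ)/sin δ ≈ 0.742.
p = a·p₁ + b·p₂ ≈ (-0.551, 0.114, -0.827); φ = arcsin(p_z) ≈ -55.78°, λ = atan2(p_y, p_x) ≈ 168.30°.

≈ (56°S, 168°E)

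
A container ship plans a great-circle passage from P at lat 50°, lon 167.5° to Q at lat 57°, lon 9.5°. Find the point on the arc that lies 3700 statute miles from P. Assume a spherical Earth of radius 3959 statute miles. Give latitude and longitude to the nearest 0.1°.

From cos δ = sin φ₁ sin φ₂ + cos φ₁ cos φ₂ cos Δλ, the central angle is δ ≈ 1.247 rad (71.5°). The total great-circle distance is δ·R ≈ 1.247 × 3959 ≈ 4938 mi, so the target fraction is f = 3700/4938 ≈ 0.749.
Interpolate at f ≈ 0.749 with slerp weights a = sin((1−f)δ)/sin δ ≈ 0.324, b = sin(fδ)/sin δ ≈ 0.848.
p = a·p₁ + b·p₂ ≈ (0.252, 0.121, 0.960); φ = arcsin(p_z) ≈ 73.75°, λ = atan2(p_y, p_x) ≈ 25.72°.

≈ lat 73.8°, lon 25.7°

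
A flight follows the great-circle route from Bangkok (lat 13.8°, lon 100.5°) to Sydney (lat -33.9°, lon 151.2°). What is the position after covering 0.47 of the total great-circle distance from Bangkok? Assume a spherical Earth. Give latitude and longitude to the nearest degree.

From cos δ = sin φ₁ sin φ₂ + cos φ₁ cos φ₂ cos Δλ, the central angle is δ ≈ 1.184 rad (67.8°).
Interpolate at f = 0.47 with slerp weights a = sin((1−f)δ)/sin δ ≈ 0.634, b = sin(fδ)/sin δ ≈ 0.570.
p = a·p₁ + b·p₂ ≈ (-0.527, 0.833, -0.167); φ = arcsin(p_z) ≈ -9.61°, λ = atan2(p_y, p_x) ≈ 122.31°.

≈ lat -10°, lon 122°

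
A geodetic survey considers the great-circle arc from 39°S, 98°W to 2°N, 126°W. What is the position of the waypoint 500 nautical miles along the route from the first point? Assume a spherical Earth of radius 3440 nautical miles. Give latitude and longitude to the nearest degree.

≈ 32°S, 104°W

Convert each endpoint to a unit vector on the sphere (x = cos φ cos λ, y = cos φ sin λ, z = sin φ).
The central angle between the endpoints is δ = arccos(p₁·p₂) ≈ 0.845 rad (48.4°). The total great-circle distance is δ·R ≈ 0.845 × 3440 ≈ 2906 nmi, so the target fraction is f = 500/2906 ≈ 0.172.
Interpolate at f ≈ 0.172 with slerp weights a = sin((1−f)δ)/sin δ ≈ 0.861, b = sin(fδ)/sin δ ≈ 0.194.
p = a·p₁ + b·p₂ ≈ (-0.207, -0.819, -0.535); φ = arcsin(p_z) ≈ -32.35°, λ = atan2(p_y, p_x) ≈ -104.17°.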